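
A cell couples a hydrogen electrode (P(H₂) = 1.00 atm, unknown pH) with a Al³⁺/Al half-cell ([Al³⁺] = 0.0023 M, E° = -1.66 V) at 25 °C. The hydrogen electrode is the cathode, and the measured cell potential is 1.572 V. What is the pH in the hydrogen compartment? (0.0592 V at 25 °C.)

pH = 2.37

E°_cell = 1.66 V and n = 6.
log Q = n(E° − E)/0.0592 = 6×(1.66 − 1.572)/0.0592 = 8.919.
With Q = [Al³⁺]^2·P(H₂)^3 / [H⁺]^6, solving for [H⁺] gives log[H⁺] = -2.366, so pH = 2.37.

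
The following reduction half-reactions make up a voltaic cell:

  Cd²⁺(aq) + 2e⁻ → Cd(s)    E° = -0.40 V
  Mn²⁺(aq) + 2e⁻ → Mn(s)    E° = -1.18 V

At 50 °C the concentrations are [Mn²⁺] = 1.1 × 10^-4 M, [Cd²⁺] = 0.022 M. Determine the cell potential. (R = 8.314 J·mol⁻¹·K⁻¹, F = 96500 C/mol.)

0.854 V

The Cd²⁺/Cd couple has the higher reduction potential and acts as the cathode, so E°_cell = -0.40 − (-1.18) = 0.78 V.
Balancing electrons gives n = 2; the reaction quotient is Q = [Mn²⁺]/[Cd²⁺] = 0.00500.
E = E° − (RT/nF) ln Q = 0.78 − (8.314×323)/(2×96500) × (-5.298) = 0.780 + 0.074 = 0.854 V.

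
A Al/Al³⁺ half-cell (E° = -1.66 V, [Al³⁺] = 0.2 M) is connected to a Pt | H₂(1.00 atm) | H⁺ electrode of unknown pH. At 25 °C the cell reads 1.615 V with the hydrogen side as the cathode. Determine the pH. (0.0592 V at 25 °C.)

E°_cell = 1.66 V and n = 6.
log Q = n(E° − E)/0.0592 = 6×(1.66 − 1.615)/0.0592 = 4.561.
With Q = [Al³⁺]^2·P(H₂)^3 / [H⁺]^6, solving for [H⁺] gives log[H⁺] = -0.993, so pH = 0.99.

pH = 0.99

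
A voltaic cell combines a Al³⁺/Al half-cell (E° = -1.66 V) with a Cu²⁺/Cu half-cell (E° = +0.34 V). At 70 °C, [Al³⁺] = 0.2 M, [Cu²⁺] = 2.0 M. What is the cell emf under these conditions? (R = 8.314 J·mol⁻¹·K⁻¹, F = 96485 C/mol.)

The Cu²⁺/Cu couple has the higher reduction potential and acts as the cathode, so E°_cell = +0.34 − (-1.66) = 2.00 V.
Balancing electrons gives n = 6; the reaction quotient is Q = [Al³⁺]^2/[Cu²⁺]^3 = 0.00500.
E = E° − (RT/nF) ln Q = 2.00 − (8.314×343)/(6×96485) × (-5.298) = 2.000 + 0.026 = 2.026 V.

2.03 V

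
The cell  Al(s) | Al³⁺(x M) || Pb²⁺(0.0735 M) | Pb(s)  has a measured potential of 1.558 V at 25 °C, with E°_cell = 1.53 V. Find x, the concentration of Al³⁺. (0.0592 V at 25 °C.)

7.6 × 10^-4 M

From the Nernst equation, log Q = n(E° − E)/0.0592 = 6(1.53 − 1.558)/0.0592 = -2.838, so Q = 0.00145.
With Q = [Al³⁺]^2/[Pb²⁺]^3 and the known concentrations, [Al³⁺]^2 in the numerator gives [Al³⁺] = 7.6 × 10^-4 M.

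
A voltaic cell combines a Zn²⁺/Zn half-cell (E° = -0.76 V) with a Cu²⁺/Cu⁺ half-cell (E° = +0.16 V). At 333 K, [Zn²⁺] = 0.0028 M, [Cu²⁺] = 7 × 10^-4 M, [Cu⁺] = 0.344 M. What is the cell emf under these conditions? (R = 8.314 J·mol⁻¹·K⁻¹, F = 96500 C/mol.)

The Cu²⁺/Cu⁺ couple has the higher reduction potential and acts as the cathode, so E°_cell = +0.16 − (-0.76) = 0.92 V.
Balancing electrons gives n = 2; the reaction quotient is Q = [Zn²⁺]·[Cu⁺]^2/[Cu²⁺]^2 = 676.
E = E° − (RT/nF) ln Q = 0.92 − (8.314×333)/(2×96500) × (6.516) = 0.920 − 0.093 = 0.827 V.

0.827 V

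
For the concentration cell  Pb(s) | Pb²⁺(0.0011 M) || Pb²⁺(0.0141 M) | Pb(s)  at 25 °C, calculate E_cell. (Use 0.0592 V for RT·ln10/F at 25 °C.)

0.033 V

Both half-cells are Pb²⁺/Pb, so E°_cell = 0. The concentrated side is the cathode; the cell reaction moves Pb²⁺ from high to low concentration with n = 2.
Q = [Pb²⁺]_dilute/[Pb²⁺]_conc = 0.0011/0.0141 = 0.0780.
E = 0 − (0.0592/2) log Q = −(0.0592/2)(-1.108) = 0.0328 V.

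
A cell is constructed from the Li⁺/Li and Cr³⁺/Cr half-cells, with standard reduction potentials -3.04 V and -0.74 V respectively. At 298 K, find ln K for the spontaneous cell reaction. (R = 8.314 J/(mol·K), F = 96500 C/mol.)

ln K = 268.8

E°_cell = -0.74 − (-3.04) = 2.30 V, with n = 3 electrons transferred.
At equilibrium E = 0, so the Nernst equation gives ln K = nFE°/RT = (3)(96500)(2.30)/((8.314)(298)) = 268.75.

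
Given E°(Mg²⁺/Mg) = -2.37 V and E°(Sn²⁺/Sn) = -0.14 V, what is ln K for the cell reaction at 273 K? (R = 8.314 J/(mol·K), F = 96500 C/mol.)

ln K = 189.6

E°_cell = -0.14 − (-2.37) = 2.23 V, with n = 2 electrons transferred.
At equilibrium E = 0, so the Nernst equation gives ln K = nFE°/RT = (2)(96500)(2.23)/((8.314)(273)) = 189.62.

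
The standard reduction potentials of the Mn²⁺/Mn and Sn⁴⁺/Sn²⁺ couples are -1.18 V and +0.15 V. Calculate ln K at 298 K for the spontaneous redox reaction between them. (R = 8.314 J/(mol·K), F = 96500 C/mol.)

E°_cell = +0.15 − (-1.18) = 1.33 V, with n = 2 electrons transferred.
At equilibrium E = 0, so the Nernst equation gives ln K = nFE°/RT = (2)(96500)(1.33)/((8.314)(298)) = 103.61.

ln K = 103.6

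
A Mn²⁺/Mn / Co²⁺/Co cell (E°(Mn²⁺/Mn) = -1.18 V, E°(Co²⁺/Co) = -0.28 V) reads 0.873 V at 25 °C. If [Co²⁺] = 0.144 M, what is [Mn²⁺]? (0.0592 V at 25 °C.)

1.2 M

From the Nernst equation, log Q = n(E° − E)/0.0592 = 2(0.90 − 0.873)/0.0592 = 0.912, so Q = 8.17.
With Q = [Mn²⁺]/[Co²⁺] and the known concentrations, [Mn²⁺] in the numerator gives [Mn²⁺] = 1.2 M.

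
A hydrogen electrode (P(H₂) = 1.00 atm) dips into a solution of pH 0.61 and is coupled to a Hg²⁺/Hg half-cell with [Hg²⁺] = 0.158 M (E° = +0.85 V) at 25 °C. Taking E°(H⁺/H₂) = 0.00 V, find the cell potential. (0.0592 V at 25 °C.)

The Hg²⁺/Hg couple is the cathode, so E°_cell = 0.85 V; n = 2.
[H⁺] = 10^(−0.61) = 0.25 M, and Q = [H⁺]^2 / ([Hg²⁺]·P(H₂)) = 0.381.
E = E° − (0.0592/2) log Q = 0.85 − (0.0592/2)(-0.419) = 0.862 V.

0.86 V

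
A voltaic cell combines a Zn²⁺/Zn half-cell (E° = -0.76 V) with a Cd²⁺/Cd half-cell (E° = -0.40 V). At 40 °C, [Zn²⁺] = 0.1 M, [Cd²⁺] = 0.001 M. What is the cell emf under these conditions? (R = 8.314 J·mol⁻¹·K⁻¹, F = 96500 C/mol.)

The Cd²⁺/Cd couple has the higher reduction potential and acts as the cathode, so E°_cell = -0.40 − (-0.76) = 0.36 V.
Balancing electrons gives n = 2; the reaction quotient is Q = [Zn²⁺]/[Cd²⁺] = 100.
E = E° − (RT/nF) ln Q = 0.36 − (8.314×313)/(2×96500) × (4.605) = 0.360 − 0.062 = 0.298 V.

0.298 V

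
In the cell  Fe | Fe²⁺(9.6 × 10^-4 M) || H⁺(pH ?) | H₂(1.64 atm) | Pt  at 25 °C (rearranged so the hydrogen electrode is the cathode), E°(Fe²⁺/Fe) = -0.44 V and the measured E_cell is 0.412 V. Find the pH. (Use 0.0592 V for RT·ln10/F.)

pH = 1.87

E°_cell = 0.44 V and n = 2.
log Q = n(E° − E)/0.0592 = 2×(0.44 − 0.412)/0.0592 = 0.946.
With Q = [Fe²⁺]·P(H₂) / [H⁺]^2, solving for [H⁺] gives log[H⁺] = -1.874, so pH = 1.87.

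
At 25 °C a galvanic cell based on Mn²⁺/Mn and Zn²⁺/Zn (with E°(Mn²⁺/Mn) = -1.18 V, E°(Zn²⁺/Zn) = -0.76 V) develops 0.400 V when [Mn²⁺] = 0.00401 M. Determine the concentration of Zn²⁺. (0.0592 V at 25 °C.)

8.5 × 10^-4 M

From the Nernst equation, log Q = n(E° − E)/0.0592 = 2(0.42 − 0.400)/0.0592 = 0.676, so Q = 4.74.
With Q = [Mn²⁺]/[Zn²⁺] and the known concentrations, [Zn²⁺] in the denominator gives [Zn²⁺] = 8.5 × 10^-4 M.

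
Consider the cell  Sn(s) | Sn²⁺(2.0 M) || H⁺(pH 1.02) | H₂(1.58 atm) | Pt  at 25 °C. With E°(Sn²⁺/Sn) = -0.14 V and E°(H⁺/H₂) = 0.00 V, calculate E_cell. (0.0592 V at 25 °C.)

0.065 V

The hydrogen couple is the cathode, so E°_cell = 0.14 V; n = 2.
[H⁺] = 10^(−1.02) = 0.095 M, and Q = [Sn²⁺]·P(H₂) / [H⁺]^2 = 346.
E = E° − (0.0592/2) log Q = 0.14 − (0.0592/2)(2.540) = 0.065 V.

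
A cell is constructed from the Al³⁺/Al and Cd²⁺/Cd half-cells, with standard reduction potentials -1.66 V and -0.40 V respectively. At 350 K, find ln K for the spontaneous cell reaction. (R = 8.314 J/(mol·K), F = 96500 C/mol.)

ln K = 250.7

E°_cell = -0.40 − (-1.66) = 1.26 V, with n = 6 electrons transferred.
At equilibrium E = 0, so the Nernst equation gives ln K = nFE°/RT = (6)(96500)(1.26)/((8.314)(350)) = 250.71.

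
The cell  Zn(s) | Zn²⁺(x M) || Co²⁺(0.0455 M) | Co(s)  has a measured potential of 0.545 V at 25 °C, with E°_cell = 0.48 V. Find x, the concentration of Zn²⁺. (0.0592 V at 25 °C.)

From the Nernst equation, log Q = n(E° − E)/0.0592 = 2(0.48 − 0.545)/0.0592 = -2.196, so Q = 0.00637.
With Q = [Zn²⁺]/[Co²⁺] and the known concentrations, [Zn²⁺] in the numerator gives [Zn²⁺] = 2.9 × 10^-4 M.

2.9 × 10^-4 M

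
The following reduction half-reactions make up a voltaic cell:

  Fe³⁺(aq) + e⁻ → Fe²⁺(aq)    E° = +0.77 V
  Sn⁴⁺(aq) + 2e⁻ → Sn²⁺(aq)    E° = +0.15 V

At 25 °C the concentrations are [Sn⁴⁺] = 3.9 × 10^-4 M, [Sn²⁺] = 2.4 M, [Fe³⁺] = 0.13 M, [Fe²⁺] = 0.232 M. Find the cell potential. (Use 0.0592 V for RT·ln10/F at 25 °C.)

0.717 V

The Fe³⁺/Fe²⁺ couple has the higher reduction potential and acts as the cathode, so E°_cell = +0.77 − (+0.15) = 0.62 V.
Balancing electrons gives n = 2; the reaction quotient is Q = [Sn⁴⁺]·[Fe²⁺]^2/([Sn²⁺]·[Fe³⁺]^2) = 5.18 × 10^-4.
At 25 °C, E = E° − (0.0592/n) log Q = 0.62 − (0.0592/2)(-3.286) = 0.620 + 0.097 = 0.717 V.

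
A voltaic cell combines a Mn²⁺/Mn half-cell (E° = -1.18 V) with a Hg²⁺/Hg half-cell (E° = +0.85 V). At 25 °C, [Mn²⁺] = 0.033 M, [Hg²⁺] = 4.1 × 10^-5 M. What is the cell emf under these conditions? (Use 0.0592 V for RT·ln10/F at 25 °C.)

The Hg²⁺/Hg couple has the higher reduction potential and acts as the cathode, so E°_cell = +0.85 − (-1.18) = 2.03 V.
Balancing electrons gives n = 2; the reaction quotient is Q = [Mn²⁺]/[Hg²⁺] = 805.
At 25 °C, E = E° − (0.0592/n) log Q = 2.03 − (0.0592/2)(2.906) = 2.030 − 0.086 = 1.944 V.

1.94 V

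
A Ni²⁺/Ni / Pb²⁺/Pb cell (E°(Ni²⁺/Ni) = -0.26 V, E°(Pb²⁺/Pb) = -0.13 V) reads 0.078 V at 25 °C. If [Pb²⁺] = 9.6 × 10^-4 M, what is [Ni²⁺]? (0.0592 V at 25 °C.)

0.055 M

From the Nernst equation, log Q = n(E° − E)/0.0592 = 2(0.13 − 0.078)/0.0592 = 1.757, so Q = 57.1.
With Q = [Ni²⁺]/[Pb²⁺] and the known concentrations, [Ni²⁺] in the numerator gives [Ni²⁺] = 0.055 M.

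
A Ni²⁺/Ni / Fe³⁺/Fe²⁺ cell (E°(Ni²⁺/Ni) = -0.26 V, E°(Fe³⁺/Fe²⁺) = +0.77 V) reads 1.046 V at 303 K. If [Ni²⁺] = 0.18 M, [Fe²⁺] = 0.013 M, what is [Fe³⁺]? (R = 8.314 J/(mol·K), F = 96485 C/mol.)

0.01 M

From the Nernst equation, ln Q = nF(E° − E)/RT = 2×96485×(1.03 − 1.046)/(8.314×303) = -1.226, so Q = 0.294.
With Q = [Ni²⁺]·[Fe²⁺]^2/[Fe³⁺]^2 and the known concentrations, [Fe³⁺]^2 in the denominator gives [Fe³⁺] = 0.01 M.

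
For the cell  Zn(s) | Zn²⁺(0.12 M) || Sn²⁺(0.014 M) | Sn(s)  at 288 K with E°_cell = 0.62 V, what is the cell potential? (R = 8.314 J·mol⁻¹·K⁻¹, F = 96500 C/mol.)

0.593 V

Balancing electrons gives n = 2; the reaction quotient is Q = [Zn²⁺]/[Sn²⁺] = 8.57.
E = E° − (RT/nF) ln Q = 0.62 − (8.314×288)/(2×96500) × (2.148) = 0.620 − 0.027 = 0.593 V.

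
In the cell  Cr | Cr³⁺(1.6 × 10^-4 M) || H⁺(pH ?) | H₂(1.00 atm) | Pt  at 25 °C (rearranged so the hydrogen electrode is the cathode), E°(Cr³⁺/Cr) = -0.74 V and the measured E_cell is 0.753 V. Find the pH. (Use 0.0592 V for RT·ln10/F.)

E°_cell = 0.74 V and n = 6.
log Q = n(E° − E)/0.0592 = 6×(0.74 − 0.753)/0.0592 = -1.318.
With Q = [Cr³⁺]^2·P(H₂)^3 / [H⁺]^6, solving for [H⁺] gives log[H⁺] = -1.046, so pH = 1.05.

pH = 1.05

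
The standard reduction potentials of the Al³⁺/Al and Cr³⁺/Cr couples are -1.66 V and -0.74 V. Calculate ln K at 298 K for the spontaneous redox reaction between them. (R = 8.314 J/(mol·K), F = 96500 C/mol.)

ln K = 107.5

E°_cell = -0.74 − (-1.66) = 0.92 V, with n = 3 electrons transferred.
At equilibrium E = 0, so the Nernst equation gives ln K = nFE°/RT = (3)(96500)(0.92)/((8.314)(298)) = 107.50.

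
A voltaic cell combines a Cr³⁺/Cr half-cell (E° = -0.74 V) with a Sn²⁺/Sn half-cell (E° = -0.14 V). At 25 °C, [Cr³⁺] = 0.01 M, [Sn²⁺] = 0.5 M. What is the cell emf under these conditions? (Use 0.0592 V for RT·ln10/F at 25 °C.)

0.631 V

The Sn²⁺/Sn couple has the higher reduction potential and acts as the cathode, so E°_cell = -0.14 − (-0.74) = 0.60 V.
Balancing electrons gives n = 6; the reaction quotient is Q = [Cr³⁺]^2/[Sn²⁺]^3 = 8 × 10^-4.
At 25 °C, E = E° − (0.0592/n) log Q = 0.60 − (0.0592/6)(-3.097) = 0.600 + 0.031 = 0.631 V.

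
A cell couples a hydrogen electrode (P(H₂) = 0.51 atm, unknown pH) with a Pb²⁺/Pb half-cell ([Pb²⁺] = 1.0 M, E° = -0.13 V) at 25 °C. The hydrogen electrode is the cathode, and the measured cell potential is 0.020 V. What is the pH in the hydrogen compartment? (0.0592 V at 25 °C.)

E°_cell = 0.13 V and n = 2.
log Q = n(E° − E)/0.0592 = 2×(0.13 − 0.020)/0.0592 = 3.716.
With Q = [Pb²⁺]·P(H₂) / [H⁺]^2, solving for [H⁺] gives log[H⁺] = -2.004, so pH = 2.00.

pH = 2.00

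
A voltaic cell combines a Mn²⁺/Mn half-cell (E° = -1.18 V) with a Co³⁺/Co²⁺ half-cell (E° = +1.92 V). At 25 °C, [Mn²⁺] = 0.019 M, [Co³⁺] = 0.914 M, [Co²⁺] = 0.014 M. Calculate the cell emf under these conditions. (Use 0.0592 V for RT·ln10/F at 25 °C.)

3.26 V

The Co³⁺/Co²⁺ couple has the higher reduction potential and acts as the cathode, so E°_cell = +1.92 − (-1.18) = 3.10 V.
Balancing electrons gives n = 2; the reaction quotient is Q = [Mn²⁺]·[Co²⁺]^2/[Co³⁺]^2 = 4.46 × 10^-6.
At 25 °C, E = E° − (0.0592/n) log Q = 3.10 − (0.0592/2)(-5.351) = 3.100 + 0.158 = 3.258 V.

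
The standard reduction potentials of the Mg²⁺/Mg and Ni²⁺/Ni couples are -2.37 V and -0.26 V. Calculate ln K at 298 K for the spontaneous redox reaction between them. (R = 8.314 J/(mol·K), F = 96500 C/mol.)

E°_cell = -0.26 − (-2.37) = 2.11 V, with n = 2 electrons transferred.
At equilibrium E = 0, so the Nernst equation gives ln K = nFE°/RT = (2)(96500)(2.11)/((8.314)(298)) = 164.37.

ln K = 164.4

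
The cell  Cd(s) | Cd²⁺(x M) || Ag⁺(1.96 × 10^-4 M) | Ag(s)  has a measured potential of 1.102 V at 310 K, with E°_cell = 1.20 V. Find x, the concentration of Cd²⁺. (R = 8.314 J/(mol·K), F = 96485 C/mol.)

5.9 × 10^-5 M

From the Nernst equation, ln Q = nF(E° − E)/RT = 2×96485×(1.20 − 1.102)/(8.314×310) = 7.337, so Q = 1540.
With Q = [Cd²⁺]/[Ag⁺]^2 and the known concentrations, [Cd²⁺] in the numerator gives [Cd²⁺] = 5.9 × 10^-5 M.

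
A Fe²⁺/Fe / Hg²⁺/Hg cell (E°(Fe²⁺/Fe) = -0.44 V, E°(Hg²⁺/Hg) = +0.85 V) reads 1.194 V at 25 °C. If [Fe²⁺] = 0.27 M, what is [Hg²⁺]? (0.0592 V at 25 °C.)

1.5 × 10^-4 M

From the Nernst equation, log Q = n(E° − E)/0.0592 = 2(1.29 − 1.194)/0.0592 = 3.243, so Q = 1750.
With Q = [Fe²⁺]/[Hg²⁺] and the known concentrations, [Hg²⁺] in the denominator gives [Hg²⁺] = 1.5 × 10^-4 M.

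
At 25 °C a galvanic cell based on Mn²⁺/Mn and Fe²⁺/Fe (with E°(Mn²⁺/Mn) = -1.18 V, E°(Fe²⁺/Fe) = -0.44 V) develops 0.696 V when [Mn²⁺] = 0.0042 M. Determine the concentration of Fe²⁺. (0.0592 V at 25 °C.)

From the Nernst equation, log Q = n(E° − E)/0.0592 = 2(0.74 − 0.696)/0.0592 = 1.486, so Q = 30.7.
With Q = [Mn²⁺]/[Fe²⁺] and the known concentrations, [Fe²⁺] in the denominator gives [Fe²⁺] = 1.4 × 10^-4 M.

1.4 × 10^-4 M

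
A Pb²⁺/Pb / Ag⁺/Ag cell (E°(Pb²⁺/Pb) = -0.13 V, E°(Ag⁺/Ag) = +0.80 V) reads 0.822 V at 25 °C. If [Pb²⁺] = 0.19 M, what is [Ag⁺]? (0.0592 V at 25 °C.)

0.0065 M

From the Nernst equation, log Q = n(E° − E)/0.0592 = 2(0.93 − 0.822)/0.0592 = 3.649, so Q = 4450.
With Q = [Pb²⁺]/[Ag⁺]^2 and the known concentrations, [Ag⁺]^2 in the denominator gives [Ag⁺] = 0.0065 M.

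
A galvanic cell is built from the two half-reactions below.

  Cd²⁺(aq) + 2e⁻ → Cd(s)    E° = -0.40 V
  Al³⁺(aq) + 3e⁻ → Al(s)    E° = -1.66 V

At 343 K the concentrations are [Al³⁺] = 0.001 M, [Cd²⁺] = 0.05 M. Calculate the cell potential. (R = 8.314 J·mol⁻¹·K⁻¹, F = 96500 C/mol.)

1.28 V

The Cd²⁺/Cd couple has the higher reduction potential and acts as the cathode, so E°_cell = -0.40 − (-1.66) = 1.26 V.
Balancing electrons gives n = 6; the reaction quotient is Q = [Al³⁺]^2/[Cd²⁺]^3 = 0.00800.
E = E° − (RT/nF) ln Q = 1.26 − (8.314×343)/(6×96500) × (-4.828) = 1.260 + 0.024 = 1.284 V.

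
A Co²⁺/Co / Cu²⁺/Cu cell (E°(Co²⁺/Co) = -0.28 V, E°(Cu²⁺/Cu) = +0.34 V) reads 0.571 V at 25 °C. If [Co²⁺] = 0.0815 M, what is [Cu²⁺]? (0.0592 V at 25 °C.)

0.0018 M

From the Nernst equation, log Q = n(E° − E)/0.0592 = 2(0.62 − 0.571)/0.0592 = 1.655, so Q = 45.2.
With Q = [Co²⁺]/[Cu²⁺] and the known concentrations, [Cu²⁺] in the denominator gives [Cu²⁺] = 0.0018 M.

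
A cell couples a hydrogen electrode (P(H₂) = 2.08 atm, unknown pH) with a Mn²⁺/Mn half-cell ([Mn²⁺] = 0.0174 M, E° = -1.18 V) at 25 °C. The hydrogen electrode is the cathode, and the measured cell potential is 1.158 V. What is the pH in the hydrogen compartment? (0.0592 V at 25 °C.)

E°_cell = 1.18 V and n = 2.
log Q = n(E° − E)/0.0592 = 2×(1.18 − 1.158)/0.0592 = 0.743.
With Q = [Mn²⁺]·P(H₂) / [H⁺]^2, solving for [H⁺] gives log[H⁺] = -1.092, so pH = 1.09.

pH = 1.09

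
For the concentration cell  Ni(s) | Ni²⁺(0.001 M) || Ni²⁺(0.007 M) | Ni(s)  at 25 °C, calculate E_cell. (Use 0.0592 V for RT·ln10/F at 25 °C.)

0.025 V

Both half-cells are Ni²⁺/Ni, so E°_cell = 0. The concentrated side is the cathode; the cell reaction moves Ni²⁺ from high to low concentration with n = 2.
Q = [Ni²⁺]_dilute/[Ni²⁺]_conc = 0.001/0.007 = 0.143.
E = 0 − (0.0592/2) log Q = −(0.0592/2)(-0.845) = 0.0250 V.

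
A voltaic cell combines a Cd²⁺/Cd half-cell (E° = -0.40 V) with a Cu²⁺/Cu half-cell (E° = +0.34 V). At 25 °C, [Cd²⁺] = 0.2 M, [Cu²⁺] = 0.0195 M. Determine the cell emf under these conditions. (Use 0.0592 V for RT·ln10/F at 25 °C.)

The Cu²⁺/Cu couple has the higher reduction potential and acts as the cathode, so E°_cell = +0.34 − (-0.40) = 0.74 V.
Balancing electrons gives n = 2; the reaction quotient is Q = [Cd²⁺]/[Cu²⁺] = 10.3.
At 25 °C, E = E° − (0.0592/n) log Q = 0.74 − (0.0592/2)(1.011) = 0.740 − 0.030 = 0.710 V.

0.710 V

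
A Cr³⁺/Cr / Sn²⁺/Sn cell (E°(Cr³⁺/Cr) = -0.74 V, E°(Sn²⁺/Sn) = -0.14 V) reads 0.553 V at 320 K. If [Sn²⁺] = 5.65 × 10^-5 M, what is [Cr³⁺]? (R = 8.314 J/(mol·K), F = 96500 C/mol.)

From the Nernst equation, ln Q = nF(E° − E)/RT = 6×96500×(0.60 − 0.553)/(8.314×320) = 10.229, so Q = 2.77 × 10^4.
With Q = [Cr³⁺]^2/[Sn²⁺]^3 and the known concentrations, [Cr³⁺]^2 in the numerator gives [Cr³⁺] = 7.1 × 10^-5 M.

7.1 × 10^-5 M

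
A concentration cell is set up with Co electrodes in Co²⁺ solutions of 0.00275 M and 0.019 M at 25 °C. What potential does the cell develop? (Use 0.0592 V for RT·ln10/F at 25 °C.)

Both half-cells are Co²⁺/Co, so E°_cell = 0. The concentrated side is the cathode; the cell reaction moves Co²⁺ from high to low concentration with n = 2.
Q = [Co²⁺]_dilute/[Co²⁺]_conc = 0.00275/0.019 = 0.145.
E = 0 − (0.0592/2) log Q = −(0.0592/2)(-0.839) = 0.0248 V.

0.025 V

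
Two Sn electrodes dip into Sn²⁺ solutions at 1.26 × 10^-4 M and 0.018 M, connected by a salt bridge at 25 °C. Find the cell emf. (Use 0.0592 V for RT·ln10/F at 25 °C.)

0.064 V

Both half-cells are Sn²⁺/Sn, so E°_cell = 0. The concentrated side is the cathode; the cell reaction moves Sn²⁺ from high to low concentration with n = 2.
Q = [Sn²⁺]_dilute/[Sn²⁺]_conc = 1.26 × 10^-4/0.018 = 0.00700.
E = 0 − (0.0592/2) log Q = −(0.0592/2)(-2.155) = 0.0638 V.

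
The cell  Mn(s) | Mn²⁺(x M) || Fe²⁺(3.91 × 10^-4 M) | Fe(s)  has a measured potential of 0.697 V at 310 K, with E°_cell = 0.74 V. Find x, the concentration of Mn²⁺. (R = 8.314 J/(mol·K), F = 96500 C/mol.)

0.0098 M

From the Nernst equation, ln Q = nF(E° − E)/RT = 2×96500×(0.74 − 0.697)/(8.314×310) = 3.220, so Q = 25.0.
With Q = [Mn²⁺]/[Fe²⁺] and the known concentrations, [Mn²⁺] in the numerator gives [Mn²⁺] = 0.0098 M.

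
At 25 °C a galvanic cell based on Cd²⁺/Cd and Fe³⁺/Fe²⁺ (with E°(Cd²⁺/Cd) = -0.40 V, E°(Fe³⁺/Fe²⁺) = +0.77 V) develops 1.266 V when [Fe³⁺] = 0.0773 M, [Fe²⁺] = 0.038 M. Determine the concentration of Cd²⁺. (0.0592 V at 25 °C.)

From the Nernst equation, log Q = n(E° − E)/0.0592 = 2(1.17 − 1.266)/0.0592 = -3.243, so Q = 5.71 × 10^-4.
With Q = [Cd²⁺]·[Fe²⁺]^2/[Fe³⁺]^2 and the known concentrations, [Cd²⁺] in the numerator gives [Cd²⁺] = 0.0024 M.

0.0024 M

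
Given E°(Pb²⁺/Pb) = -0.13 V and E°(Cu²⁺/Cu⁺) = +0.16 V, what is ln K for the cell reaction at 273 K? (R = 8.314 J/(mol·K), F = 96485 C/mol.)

E°_cell = +0.16 − (-0.13) = 0.29 V, with n = 2 electrons transferred.
At equilibrium E = 0, so the Nernst equation gives ln K = nFE°/RT = (2)(96485)(0.29)/((8.314)(273)) = 24.66.

ln K = 24.7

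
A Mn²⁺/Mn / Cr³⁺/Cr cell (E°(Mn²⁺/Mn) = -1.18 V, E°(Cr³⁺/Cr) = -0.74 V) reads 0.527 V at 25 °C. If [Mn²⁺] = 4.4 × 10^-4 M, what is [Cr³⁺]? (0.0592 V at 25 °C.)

0.24 M

From the Nernst equation, log Q = n(E° − E)/0.0592 = 6(0.44 − 0.527)/0.0592 = -8.818, so Q = 1.52 × 10^-9.
With Q = [Mn²⁺]^3/[Cr³⁺]^2 and the known concentrations, [Cr³⁺]^2 in the denominator gives [Cr³⁺] = 0.24 M.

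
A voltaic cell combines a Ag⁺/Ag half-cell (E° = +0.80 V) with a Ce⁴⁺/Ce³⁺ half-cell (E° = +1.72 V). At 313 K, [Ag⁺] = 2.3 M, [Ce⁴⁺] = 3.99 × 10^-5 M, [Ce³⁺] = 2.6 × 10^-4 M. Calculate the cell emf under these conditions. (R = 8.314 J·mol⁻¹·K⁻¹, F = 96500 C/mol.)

0.847 V

The Ce⁴⁺/Ce³⁺ couple has the higher reduction potential and acts as the cathode, so E°_cell = +1.72 − (+0.80) = 0.92 V.
Balancing electrons gives n = 1; the reaction quotient is Q = [Ag⁺]·[Ce³⁺]/[Ce⁴⁺] = 15.0.
E = E° − (RT/nF) ln Q = 0.92 − (8.314×313)/(1×96500) × (2.707) = 0.920 − 0.073 = 0.847 V.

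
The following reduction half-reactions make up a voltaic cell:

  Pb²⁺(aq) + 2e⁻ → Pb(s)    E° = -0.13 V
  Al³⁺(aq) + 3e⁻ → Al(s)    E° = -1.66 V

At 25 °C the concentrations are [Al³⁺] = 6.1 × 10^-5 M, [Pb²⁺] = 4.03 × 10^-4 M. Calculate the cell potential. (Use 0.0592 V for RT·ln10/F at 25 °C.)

The Pb²⁺/Pb couple has the higher reduction potential and acts as the cathode, so E°_cell = -0.13 − (-1.66) = 1.53 V.
Balancing electrons gives n = 6; the reaction quotient is Q = [Al³⁺]^2/[Pb²⁺]^3 = 56.9.
At 25 °C, E = E° − (0.0592/n) log Q = 1.53 − (0.0592/6)(1.755) = 1.530 − 0.017 = 1.513 V.

1.51 V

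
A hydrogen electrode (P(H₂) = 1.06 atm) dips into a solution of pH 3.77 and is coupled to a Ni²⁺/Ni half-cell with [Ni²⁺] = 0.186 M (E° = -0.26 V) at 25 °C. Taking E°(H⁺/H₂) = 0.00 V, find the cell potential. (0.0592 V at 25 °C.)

The hydrogen couple is the cathode, so E°_cell = 0.26 V; n = 2.
[H⁺] = 10^(−3.77) = 1.7 × 10^-4 M, and Q = [Ni²⁺]·P(H₂) / [H⁺]^2 = 6.84 × 10^6.
E = E° − (0.0592/2) log Q = 0.26 − (0.0592/2)(6.835) = 0.058 V.

0.058 V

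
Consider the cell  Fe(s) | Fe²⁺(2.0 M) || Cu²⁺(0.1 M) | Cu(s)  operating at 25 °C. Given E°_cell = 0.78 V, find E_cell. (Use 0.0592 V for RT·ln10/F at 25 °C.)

0.741 V

Balancing electrons gives n = 2; the reaction quotient is Q = [Fe²⁺]/[Cu²⁺] = 20.0.
At 25 °C, E = E° − (0.0592/n) log Q = 0.78 − (0.0592/2)(1.301) = 0.780 − 0.039 = 0.741 V.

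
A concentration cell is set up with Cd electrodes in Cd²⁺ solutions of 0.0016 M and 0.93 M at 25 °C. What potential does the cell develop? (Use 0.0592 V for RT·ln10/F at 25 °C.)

Both half-cells are Cd²⁺/Cd, so E°_cell = 0. The concentrated side is the cathode; the cell reaction moves Cd²⁺ from high to low concentration with n = 2.
Q = [Cd²⁺]_dilute/[Cd²⁺]_conc = 0.0016/0.93 = 0.00172.
E = 0 − (0.0592/2) log Q = −(0.0592/2)(-2.764) = 0.0818 V.

0.082 V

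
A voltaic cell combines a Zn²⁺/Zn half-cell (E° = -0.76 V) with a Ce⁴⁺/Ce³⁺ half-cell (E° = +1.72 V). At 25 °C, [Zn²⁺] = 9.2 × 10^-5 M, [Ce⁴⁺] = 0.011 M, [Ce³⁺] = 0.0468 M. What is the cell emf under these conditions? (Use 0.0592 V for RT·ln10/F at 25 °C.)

The Ce⁴⁺/Ce³⁺ couple has the higher reduction potential and acts as the cathode, so E°_cell = +1.72 − (-0.76) = 2.48 V.
Balancing electrons gives n = 2; the reaction quotient is Q = [Zn²⁺]·[Ce³⁺]^2/[Ce⁴⁺]^2 = 0.00167.
At 25 °C, E = E° − (0.0592/n) log Q = 2.48 − (0.0592/2)(-2.779) = 2.480 + 0.082 = 2.562 V.

2.56 V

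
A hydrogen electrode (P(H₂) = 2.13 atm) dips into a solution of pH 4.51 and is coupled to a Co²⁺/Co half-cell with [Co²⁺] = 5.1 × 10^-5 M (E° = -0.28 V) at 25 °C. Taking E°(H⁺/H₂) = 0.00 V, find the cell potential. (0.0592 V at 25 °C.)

The hydrogen couple is the cathode, so E°_cell = 0.28 V; n = 2.
[H⁺] = 10^(−4.51) = 3.1 × 10^-5 M, and Q = [Co²⁺]·P(H₂) / [H⁺]^2 = 1.14 × 10^5.
E = E° − (0.0592/2) log Q = 0.28 − (0.0592/2)(5.056) = 0.130 V.

0.13 V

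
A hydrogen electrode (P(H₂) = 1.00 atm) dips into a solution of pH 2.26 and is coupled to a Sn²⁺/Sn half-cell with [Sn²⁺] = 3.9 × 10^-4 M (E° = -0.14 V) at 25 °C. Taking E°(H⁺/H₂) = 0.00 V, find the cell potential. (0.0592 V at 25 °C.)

The hydrogen couple is the cathode, so E°_cell = 0.14 V; n = 2.
[H⁺] = 10^(−2.26) = 0.0055 M, and Q = [Sn²⁺]·P(H₂) / [H⁺]^2 = 12.9.
E = E° − (0.0592/2) log Q = 0.14 − (0.0592/2)(1.111) = 0.107 V.

0.11 V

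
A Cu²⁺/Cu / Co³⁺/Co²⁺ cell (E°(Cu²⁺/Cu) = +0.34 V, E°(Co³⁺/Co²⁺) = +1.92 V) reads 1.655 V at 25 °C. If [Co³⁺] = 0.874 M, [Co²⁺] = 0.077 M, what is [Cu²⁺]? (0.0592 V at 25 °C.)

From the Nernst equation, log Q = n(E° − E)/0.0592 = 2(1.58 − 1.655)/0.0592 = -2.534, so Q = 0.00293.
With Q = [Cu²⁺]·[Co²⁺]^2/[Co³⁺]^2 and the known concentrations, [Cu²⁺] in the numerator gives [Cu²⁺] = 0.38 M.

0.38 M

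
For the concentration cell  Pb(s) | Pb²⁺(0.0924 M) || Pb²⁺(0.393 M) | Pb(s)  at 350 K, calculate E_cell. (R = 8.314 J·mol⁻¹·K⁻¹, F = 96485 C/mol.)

Both half-cells are Pb²⁺/Pb, so E°_cell = 0. The concentrated side is the cathode; the cell reaction moves Pb²⁺ from high to low concentration with n = 2.
Q = [Pb²⁺]_dilute/[Pb²⁺]_conc = 0.0924/0.393 = 0.235.
E = 0 − (RT/nF) ln Q = −((8.314×350)/(2×96485))(-1.448) = 0.0218 V.

0.022 V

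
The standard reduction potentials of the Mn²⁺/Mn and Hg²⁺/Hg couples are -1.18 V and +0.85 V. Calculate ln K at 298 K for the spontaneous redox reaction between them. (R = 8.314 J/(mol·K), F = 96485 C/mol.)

ln K = 158.1

E°_cell = +0.85 − (-1.18) = 2.03 V, with n = 2 electrons transferred.
At equilibrium E = 0, so the Nernst equation gives ln K = nFE°/RT = (2)(96485)(2.03)/((8.314)(298)) = 158.11.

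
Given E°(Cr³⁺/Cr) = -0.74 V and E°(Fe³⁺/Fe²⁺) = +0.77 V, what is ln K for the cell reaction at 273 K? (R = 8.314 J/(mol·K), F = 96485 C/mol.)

E°_cell = +0.77 − (-0.74) = 1.51 V, with n = 3 electrons transferred.
At equilibrium E = 0, so the Nernst equation gives ln K = nFE°/RT = (3)(96485)(1.51)/((8.314)(273)) = 192.57.

ln K = 192.6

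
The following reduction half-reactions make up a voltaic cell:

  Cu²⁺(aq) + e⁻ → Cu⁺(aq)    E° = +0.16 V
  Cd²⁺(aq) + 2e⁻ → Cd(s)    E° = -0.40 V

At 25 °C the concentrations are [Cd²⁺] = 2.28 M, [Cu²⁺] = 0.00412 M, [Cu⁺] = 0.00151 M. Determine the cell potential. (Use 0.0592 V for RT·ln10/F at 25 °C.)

0.575 V

The Cu²⁺/Cu⁺ couple has the higher reduction potential and acts as the cathode, so E°_cell = +0.16 − (-0.40) = 0.56 V.
Balancing electrons gives n = 2; the reaction quotient is Q = [Cd²⁺]·[Cu⁺]^2/[Cu²⁺]^2 = 0.306.
At 25 °C, E = E° − (0.0592/n) log Q = 0.56 − (0.0592/2)(-0.514) = 0.560 + 0.015 = 0.575 V.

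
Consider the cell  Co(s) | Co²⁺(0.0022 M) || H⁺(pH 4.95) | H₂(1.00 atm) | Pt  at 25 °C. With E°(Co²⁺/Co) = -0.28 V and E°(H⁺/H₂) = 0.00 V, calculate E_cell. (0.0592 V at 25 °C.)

The hydrogen couple is the cathode, so E°_cell = 0.28 V; n = 2.
[H⁺] = 10^(−4.95) = 1.1 × 10^-5 M, and Q = [Co²⁺]·P(H₂) / [H⁺]^2 = 1.75 × 10^7.
E = E° − (0.0592/2) log Q = 0.28 − (0.0592/2)(7.242) = 0.066 V.

0.066 V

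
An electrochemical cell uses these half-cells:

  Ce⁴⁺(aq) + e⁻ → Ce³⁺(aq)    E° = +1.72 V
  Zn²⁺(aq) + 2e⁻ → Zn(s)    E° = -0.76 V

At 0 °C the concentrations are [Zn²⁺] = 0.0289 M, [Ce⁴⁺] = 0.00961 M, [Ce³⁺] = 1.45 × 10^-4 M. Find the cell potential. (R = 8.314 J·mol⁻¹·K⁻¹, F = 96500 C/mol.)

The Ce⁴⁺/Ce³⁺ couple has the higher reduction potential and acts as the cathode, so E°_cell = +1.72 − (-0.76) = 2.48 V.
Balancing electrons gives n = 2; the reaction quotient is Q = [Zn²⁺]·[Ce³⁺]^2/[Ce⁴⁺]^2 = 6.58 × 10^-6.
E = E° − (RT/nF) ln Q = 2.48 − (8.314×273)/(2×96500) × (-11.932) = 2.480 + 0.140 = 2.620 V.

2.62 V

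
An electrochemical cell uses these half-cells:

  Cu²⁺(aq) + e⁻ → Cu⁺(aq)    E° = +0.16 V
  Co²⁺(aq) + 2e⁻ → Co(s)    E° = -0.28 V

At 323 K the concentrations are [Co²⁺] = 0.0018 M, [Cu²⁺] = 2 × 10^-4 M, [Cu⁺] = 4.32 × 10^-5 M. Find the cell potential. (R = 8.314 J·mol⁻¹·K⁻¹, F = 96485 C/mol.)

0.571 V

The Cu²⁺/Cu⁺ couple has the higher reduction potential and acts as the cathode, so E°_cell = +0.16 − (-0.28) = 0.44 V.
Balancing electrons gives n = 2; the reaction quotient is Q = [Co²⁺]·[Cu⁺]^2/[Cu²⁺]^2 = 8.4 × 10^-5.
E = E° − (RT/nF) ln Q = 0.44 − (8.314×323)/(2×96485) × (-9.385) = 0.440 + 0.131 = 0.571 V.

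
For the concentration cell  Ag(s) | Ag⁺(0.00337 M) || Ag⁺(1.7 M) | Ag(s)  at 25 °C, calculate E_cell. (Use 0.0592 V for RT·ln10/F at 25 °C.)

Both half-cells are Ag⁺/Ag, so E°_cell = 0. The concentrated side is the cathode; the cell reaction moves Ag⁺ from high to low concentration with n = 1.
Q = [Ag⁺]_dilute/[Ag⁺]_conc = 0.00337/1.7 = 0.00198.
E = 0 − (0.0592/1) log Q = −(0.0592/1)(-2.703) = 0.1600 V.

0.16 V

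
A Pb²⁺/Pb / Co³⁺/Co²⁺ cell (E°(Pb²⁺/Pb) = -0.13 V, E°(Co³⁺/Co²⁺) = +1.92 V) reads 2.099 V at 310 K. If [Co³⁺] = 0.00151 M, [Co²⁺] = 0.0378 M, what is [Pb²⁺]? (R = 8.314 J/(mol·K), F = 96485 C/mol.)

From the Nernst equation, ln Q = nF(E° − E)/RT = 2×96485×(2.05 − 2.099)/(8.314×310) = -3.669, so Q = 0.0255.
With Q = [Pb²⁺]·[Co²⁺]^2/[Co³⁺]^2 and the known concentrations, [Pb²⁺] in the numerator gives [Pb²⁺] = 4.1 × 10^-5 M.

4.1 × 10^-5 M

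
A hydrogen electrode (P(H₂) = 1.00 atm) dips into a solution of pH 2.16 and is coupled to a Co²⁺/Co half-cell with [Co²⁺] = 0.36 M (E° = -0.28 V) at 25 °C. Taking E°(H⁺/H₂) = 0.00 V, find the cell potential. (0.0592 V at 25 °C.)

0.17 V

The hydrogen couple is the cathode, so E°_cell = 0.28 V; n = 2.
[H⁺] = 10^(−2.16) = 0.0069 M, and Q = [Co²⁺]·P(H₂) / [H⁺]^2 = 7520.
E = E° − (0.0592/2) log Q = 0.28 − (0.0592/2)(3.876) = 0.165 V.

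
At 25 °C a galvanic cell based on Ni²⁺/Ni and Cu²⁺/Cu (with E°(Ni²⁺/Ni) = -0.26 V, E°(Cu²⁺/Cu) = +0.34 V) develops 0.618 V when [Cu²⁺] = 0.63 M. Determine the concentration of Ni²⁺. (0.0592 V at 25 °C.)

From the Nernst equation, log Q = n(E° − E)/0.0592 = 2(0.60 − 0.618)/0.0592 = -0.608, so Q = 0.247.
With Q = [Ni²⁺]/[Cu²⁺] and the known concentrations, [Ni²⁺] in the numerator gives [Ni²⁺] = 0.16 M.

0.16 M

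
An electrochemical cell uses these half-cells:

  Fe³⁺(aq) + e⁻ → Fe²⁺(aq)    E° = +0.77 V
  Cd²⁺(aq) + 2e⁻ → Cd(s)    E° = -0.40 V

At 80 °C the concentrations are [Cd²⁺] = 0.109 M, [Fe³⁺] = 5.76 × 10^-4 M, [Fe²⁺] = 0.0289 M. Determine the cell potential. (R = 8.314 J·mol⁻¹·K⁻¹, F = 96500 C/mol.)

The Fe³⁺/Fe²⁺ couple has the higher reduction potential and acts as the cathode, so E°_cell = +0.77 − (-0.40) = 1.17 V.
Balancing electrons gives n = 2; the reaction quotient is Q = [Cd²⁺]·[Fe²⁺]^2/[Fe³⁺]^2 = 274.
E = E° − (RT/nF) ln Q = 1.17 − (8.314×353)/(2×96500) × (5.615) = 1.170 − 0.085 = 1.085 V.

1.08 V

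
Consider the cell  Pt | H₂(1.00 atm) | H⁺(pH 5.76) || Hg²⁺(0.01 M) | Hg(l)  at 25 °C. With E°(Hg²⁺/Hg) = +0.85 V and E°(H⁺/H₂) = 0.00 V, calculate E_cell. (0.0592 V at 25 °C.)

The Hg²⁺/Hg couple is the cathode, so E°_cell = 0.85 V; n = 2.
[H⁺] = 10^(−5.76) = 1.7 × 10^-6 M, and Q = [H⁺]^2 / ([Hg²⁺]·P(H₂)) = 3.02 × 10^-10.
E = E° − (0.0592/2) log Q = 0.85 − (0.0592/2)(-9.520) = 1.132 V.

1.13 V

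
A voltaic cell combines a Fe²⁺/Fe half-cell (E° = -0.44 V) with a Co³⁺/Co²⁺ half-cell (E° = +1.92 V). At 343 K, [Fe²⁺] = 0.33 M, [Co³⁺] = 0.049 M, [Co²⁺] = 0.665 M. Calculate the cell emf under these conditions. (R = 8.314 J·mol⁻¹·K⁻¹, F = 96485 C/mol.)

The Co³⁺/Co²⁺ couple has the higher reduction potential and acts as the cathode, so E°_cell = +1.92 − (-0.44) = 2.36 V.
Balancing electrons gives n = 2; the reaction quotient is Q = [Fe²⁺]·[Co²⁺]^2/[Co³⁺]^2 = 60.8.
E = E° − (RT/nF) ln Q = 2.36 − (8.314×343)/(2×96485) × (4.107) = 2.360 − 0.061 = 2.299 V.

2.30 V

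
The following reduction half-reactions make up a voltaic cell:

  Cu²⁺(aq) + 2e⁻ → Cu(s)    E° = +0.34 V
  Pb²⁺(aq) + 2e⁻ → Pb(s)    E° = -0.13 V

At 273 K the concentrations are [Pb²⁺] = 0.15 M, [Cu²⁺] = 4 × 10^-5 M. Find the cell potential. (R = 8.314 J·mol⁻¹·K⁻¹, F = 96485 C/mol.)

0.373 V

The Cu²⁺/Cu couple has the higher reduction potential and acts as the cathode, so E°_cell = +0.34 − (-0.13) = 0.47 V.
Balancing electrons gives n = 2; the reaction quotient is Q = [Pb²⁺]/[Cu²⁺] = 3750.
E = E° − (RT/nF) ln Q = 0.47 − (8.314×273)/(2×96485) × (8.230) = 0.470 − 0.097 = 0.373 V.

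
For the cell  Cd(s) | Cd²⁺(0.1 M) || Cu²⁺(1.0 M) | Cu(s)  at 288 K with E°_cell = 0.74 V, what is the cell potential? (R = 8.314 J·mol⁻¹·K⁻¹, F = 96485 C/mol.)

0.769 V

Balancing electrons gives n = 2; the reaction quotient is Q = [Cd²⁺]/[Cu²⁺] = 0.100.
E = E° − (RT/nF) ln Q = 0.74 − (8.314×288)/(2×96485) × (-2.303) = 0.740 + 0.029 = 0.769 V.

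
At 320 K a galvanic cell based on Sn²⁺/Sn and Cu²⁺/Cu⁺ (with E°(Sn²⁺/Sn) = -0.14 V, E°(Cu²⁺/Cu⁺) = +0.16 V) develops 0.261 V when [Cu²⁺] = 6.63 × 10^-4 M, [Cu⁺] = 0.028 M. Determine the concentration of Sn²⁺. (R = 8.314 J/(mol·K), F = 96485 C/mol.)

0.0095 M

From the Nernst equation, ln Q = nF(E° − E)/RT = 2×96485×(0.30 − 0.261)/(8.314×320) = 2.829, so Q = 16.9.
With Q = [Sn²⁺]·[Cu⁺]^2/[Cu²⁺]^2 and the known concentrations, [Sn²⁺] in the numerator gives [Sn²⁺] = 0.0095 M.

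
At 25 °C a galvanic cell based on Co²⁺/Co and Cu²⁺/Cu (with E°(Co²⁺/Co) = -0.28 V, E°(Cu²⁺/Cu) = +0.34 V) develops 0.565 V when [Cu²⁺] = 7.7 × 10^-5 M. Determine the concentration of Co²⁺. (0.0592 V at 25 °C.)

0.0056 M

From the Nernst equation, log Q = n(E° − E)/0.0592 = 2(0.62 − 0.565)/0.0592 = 1.858, so Q = 72.1.
With Q = [Co²⁺]/[Cu²⁺] and the known concentrations, [Co²⁺] in the numerator gives [Co²⁺] = 0.0056 M.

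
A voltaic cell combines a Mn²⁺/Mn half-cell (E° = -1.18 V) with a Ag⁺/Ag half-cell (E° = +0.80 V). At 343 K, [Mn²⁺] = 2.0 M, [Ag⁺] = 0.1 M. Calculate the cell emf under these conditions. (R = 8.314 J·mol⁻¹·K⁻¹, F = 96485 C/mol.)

The Ag⁺/Ag couple has the higher reduction potential and acts as the cathode, so E°_cell = +0.80 − (-1.18) = 1.98 V.
Balancing electrons gives n = 2; the reaction quotient is Q = [Mn²⁺]/[Ag⁺]^2 = 200.
E = E° − (RT/nF) ln Q = 1.98 − (8.314×343)/(2×96485) × (5.298) = 1.980 − 0.078 = 1.902 V.

1.90 V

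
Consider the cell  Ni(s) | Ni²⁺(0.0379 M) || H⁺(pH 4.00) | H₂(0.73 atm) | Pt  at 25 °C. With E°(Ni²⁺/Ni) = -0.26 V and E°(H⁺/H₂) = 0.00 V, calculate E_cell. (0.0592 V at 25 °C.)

0.069 V

The hydrogen couple is the cathode, so E°_cell = 0.26 V; n = 2.
[H⁺] = 10^(−4.00) = 1 × 10^-4 M, and Q = [Ni²⁺]·P(H₂) / [H⁺]^2 = 2.77 × 10^6.
E = E° − (0.0592/2) log Q = 0.26 − (0.0592/2)(6.442) = 0.069 V.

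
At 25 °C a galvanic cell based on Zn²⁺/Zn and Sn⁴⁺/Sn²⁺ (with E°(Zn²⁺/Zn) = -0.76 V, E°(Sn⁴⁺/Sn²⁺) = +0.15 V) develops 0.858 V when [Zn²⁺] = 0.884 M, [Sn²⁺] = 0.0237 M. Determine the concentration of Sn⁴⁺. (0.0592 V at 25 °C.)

From the Nernst equation, log Q = n(E° − E)/0.0592 = 2(0.91 − 0.858)/0.0592 = 1.757, so Q = 57.1.
With Q = [Zn²⁺]·[Sn²⁺]/[Sn⁴⁺] and the known concentrations, [Sn⁴⁺] in the denominator gives [Sn⁴⁺] = 3.7 × 10^-4 M.

3.7 × 10^-4 M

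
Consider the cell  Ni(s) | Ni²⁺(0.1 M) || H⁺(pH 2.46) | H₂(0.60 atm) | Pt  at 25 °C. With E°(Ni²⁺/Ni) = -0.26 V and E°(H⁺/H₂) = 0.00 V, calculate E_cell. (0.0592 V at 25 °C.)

0.15 V

The hydrogen couple is the cathode, so E°_cell = 0.26 V; n = 2.
[H⁺] = 10^(−2.46) = 0.0035 M, and Q = [Ni²⁺]·P(H₂) / [H⁺]^2 = 4990.
E = E° − (0.0592/2) log Q = 0.26 − (0.0592/2)(3.698) = 0.151 V.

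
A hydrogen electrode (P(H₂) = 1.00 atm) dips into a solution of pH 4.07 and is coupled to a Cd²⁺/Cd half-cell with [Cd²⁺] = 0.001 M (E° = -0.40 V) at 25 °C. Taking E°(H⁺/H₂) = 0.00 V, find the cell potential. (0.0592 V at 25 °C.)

0.25 V

The hydrogen couple is the cathode, so E°_cell = 0.40 V; n = 2.
[H⁺] = 10^(−4.07) = 8.5 × 10^-5 M, and Q = [Cd²⁺]·P(H₂) / [H⁺]^2 = 1.38 × 10^5.
E = E° − (0.0592/2) log Q = 0.40 − (0.0592/2)(5.140) = 0.248 V.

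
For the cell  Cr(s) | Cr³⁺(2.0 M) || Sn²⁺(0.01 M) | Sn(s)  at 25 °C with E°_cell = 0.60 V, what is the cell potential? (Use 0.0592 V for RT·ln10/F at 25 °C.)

Balancing electrons gives n = 6; the reaction quotient is Q = [Cr³⁺]^2/[Sn²⁺]^3 = 4 × 10^6.
At 25 °C, E = E° − (0.0592/n) log Q = 0.60 − (0.0592/6)(6.602) = 0.600 − 0.065 = 0.535 V.

0.535 V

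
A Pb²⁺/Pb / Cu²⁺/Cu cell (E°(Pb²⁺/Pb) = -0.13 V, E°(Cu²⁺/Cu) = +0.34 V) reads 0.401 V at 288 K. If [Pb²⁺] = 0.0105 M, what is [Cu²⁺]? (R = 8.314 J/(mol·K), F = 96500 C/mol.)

From the Nernst equation, ln Q = nF(E° − E)/RT = 2×96500×(0.47 − 0.401)/(8.314×288) = 5.562, so Q = 260.
With Q = [Pb²⁺]/[Cu²⁺] and the known concentrations, [Cu²⁺] in the denominator gives [Cu²⁺] = 4 × 10^-5 M.

4 × 10^-5 M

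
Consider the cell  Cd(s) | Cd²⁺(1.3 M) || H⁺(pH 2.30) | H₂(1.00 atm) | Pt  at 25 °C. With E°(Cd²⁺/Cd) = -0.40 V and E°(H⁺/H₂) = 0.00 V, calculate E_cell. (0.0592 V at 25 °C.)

The hydrogen couple is the cathode, so E°_cell = 0.40 V; n = 2.
[H⁺] = 10^(−2.30) = 0.0050 M, and Q = [Cd²⁺]·P(H₂) / [H⁺]^2 = 5.18 × 10^4.
E = E° − (0.0592/2) log Q = 0.40 − (0.0592/2)(4.714) = 0.260 V.

0.26 V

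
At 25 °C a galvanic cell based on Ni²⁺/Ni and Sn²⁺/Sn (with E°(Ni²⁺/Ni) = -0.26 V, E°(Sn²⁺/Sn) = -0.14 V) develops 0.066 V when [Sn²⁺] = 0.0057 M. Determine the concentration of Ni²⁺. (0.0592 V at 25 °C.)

From the Nernst equation, log Q = n(E° − E)/0.0592 = 2(0.12 − 0.066)/0.0592 = 1.824, so Q = 66.7.
With Q = [Ni²⁺]/[Sn²⁺] and the known concentrations, [Ni²⁺] in the numerator gives [Ni²⁺] = 0.38 M.

0.38 M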